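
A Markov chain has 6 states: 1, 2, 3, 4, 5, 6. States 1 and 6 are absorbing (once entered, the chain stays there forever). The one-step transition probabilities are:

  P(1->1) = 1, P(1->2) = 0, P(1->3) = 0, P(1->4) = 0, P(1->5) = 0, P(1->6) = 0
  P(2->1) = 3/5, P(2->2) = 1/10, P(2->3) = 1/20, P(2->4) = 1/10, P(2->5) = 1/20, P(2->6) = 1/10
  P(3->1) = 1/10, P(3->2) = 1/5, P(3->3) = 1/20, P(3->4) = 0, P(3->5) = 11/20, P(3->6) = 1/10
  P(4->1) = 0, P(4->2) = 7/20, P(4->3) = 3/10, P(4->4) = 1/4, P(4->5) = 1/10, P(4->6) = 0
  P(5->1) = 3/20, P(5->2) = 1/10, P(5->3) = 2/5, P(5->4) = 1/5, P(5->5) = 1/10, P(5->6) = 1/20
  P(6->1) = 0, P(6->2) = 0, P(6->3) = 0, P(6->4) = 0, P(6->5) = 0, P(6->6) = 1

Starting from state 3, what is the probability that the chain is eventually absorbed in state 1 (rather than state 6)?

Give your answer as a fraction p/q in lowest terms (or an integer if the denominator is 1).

Let a_i = P(absorbed in 1 | start in state i).
Boundary conditions: a_1 = 1, a_6 = 0.
For each transient state i, a_i = sum_j P(i->j) * a_j:
  a_2 = 3/5*a_1 + 1/10*a_2 + 1/20*a_3 + 1/10*a_4 + 1/20*a_5 + 1/10*a_6
  a_3 = 1/10*a_1 + 1/5*a_2 + 1/20*a_3 + 0*a_4 + 11/20*a_5 + 1/10*a_6
  a_4 = 0*a_1 + 7/20*a_2 + 3/10*a_3 + 1/4*a_4 + 1/10*a_5 + 0*a_6
  a_5 = 3/20*a_1 + 1/10*a_2 + 2/5*a_3 + 1/5*a_4 + 1/10*a_5 + 1/20*a_6

Substituting a_1 = 1 and a_6 = 0, rearrange to (I - Q) a = r where r[i] = P(i -> 1):
  [9/10, -1/20, -1/10, -1/20] . (a_2, a_3, a_4, a_5) = 3/5
  [-1/5, 19/20, 0, -11/20] . (a_2, a_3, a_4, a_5) = 1/10
  [-7/20, -3/10, 3/4, -1/10] . (a_2, a_3, a_4, a_5) = 0
  [-1/10, -2/5, -1/5, 9/10] . (a_2, a_3, a_4, a_5) = 3/20

Solving yields:
  a_2 = 7335/8794
  a_3 = 3142/4397
  a_4 = 6815/8794
  a_5 = 3294/4397

Starting state is 3, so the absorption probability is a_3 = 3142/4397.

Answer: 3142/4397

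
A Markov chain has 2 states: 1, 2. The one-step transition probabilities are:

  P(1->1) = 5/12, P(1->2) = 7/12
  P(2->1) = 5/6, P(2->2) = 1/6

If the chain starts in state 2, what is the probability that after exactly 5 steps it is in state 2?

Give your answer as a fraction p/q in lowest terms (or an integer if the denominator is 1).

Computing P^5 by repeated multiplication:
P^1 =
  1: [5/12, 7/12]
  2: [5/6, 1/6]
P^2 =
  1: [95/144, 49/144]
  2: [35/72, 37/72]
P^3 =
  1: [965/1728, 763/1728]
  2: [545/864, 319/864]
P^4 =
  1: [12455/20736, 8281/20736]
  2: [5915/10368, 4453/10368]
P^5 =
  1: [145085/248832, 103747/248832]
  2: [74105/124416, 50311/124416]

(P^5)[2 -> 2] = 50311/124416

Answer: 50311/124416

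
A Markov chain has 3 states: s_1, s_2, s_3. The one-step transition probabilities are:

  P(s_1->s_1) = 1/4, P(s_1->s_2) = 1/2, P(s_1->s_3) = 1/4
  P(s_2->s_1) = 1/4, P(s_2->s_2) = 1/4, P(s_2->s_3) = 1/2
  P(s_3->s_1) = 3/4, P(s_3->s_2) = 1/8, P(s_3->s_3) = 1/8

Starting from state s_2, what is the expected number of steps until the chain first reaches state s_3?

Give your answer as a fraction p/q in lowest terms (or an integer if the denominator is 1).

Let h_i = expected steps to first reach s_3 from state i.
Boundary: h_s_3 = 0.
First-step equations for the other states:
  h_s_1 = 1 + 1/4*h_s_1 + 1/2*h_s_2 + 1/4*h_s_3
  h_s_2 = 1 + 1/4*h_s_1 + 1/4*h_s_2 + 1/2*h_s_3

Substituting h_s_3 = 0 and rearranging gives the linear system (I - Q) h = 1:
  [3/4, -1/2] . (h_s_1, h_s_2) = 1
  [-1/4, 3/4] . (h_s_1, h_s_2) = 1

Solving yields:
  h_s_1 = 20/7
  h_s_2 = 16/7

Starting state is s_2, so the expected hitting time is h_s_2 = 16/7.

Answer: 16/7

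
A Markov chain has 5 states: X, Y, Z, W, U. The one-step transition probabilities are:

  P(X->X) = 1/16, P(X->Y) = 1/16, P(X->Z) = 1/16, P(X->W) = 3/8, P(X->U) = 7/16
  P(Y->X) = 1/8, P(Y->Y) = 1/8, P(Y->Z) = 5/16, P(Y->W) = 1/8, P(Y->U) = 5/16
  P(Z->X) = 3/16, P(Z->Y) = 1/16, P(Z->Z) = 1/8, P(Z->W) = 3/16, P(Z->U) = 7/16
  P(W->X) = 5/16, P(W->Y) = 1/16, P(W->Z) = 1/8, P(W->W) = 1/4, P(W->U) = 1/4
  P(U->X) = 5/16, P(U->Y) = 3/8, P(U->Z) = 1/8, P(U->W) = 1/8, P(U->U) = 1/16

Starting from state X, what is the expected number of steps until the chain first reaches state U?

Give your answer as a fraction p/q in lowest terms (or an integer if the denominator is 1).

Answer: 1092/407

Derivation:
Let h_i = expected steps to first reach U from state i.
Boundary: h_U = 0.
First-step equations for the other states:
  h_X = 1 + 1/16*h_X + 1/16*h_Y + 1/16*h_Z + 3/8*h_W + 7/16*h_U
  h_Y = 1 + 1/8*h_X + 1/8*h_Y + 5/16*h_Z + 1/8*h_W + 5/16*h_U
  h_Z = 1 + 3/16*h_X + 1/16*h_Y + 1/8*h_Z + 3/16*h_W + 7/16*h_U
  h_W = 1 + 5/16*h_X + 1/16*h_Y + 1/8*h_Z + 1/4*h_W + 1/4*h_U

Substituting h_U = 0 and rearranging gives the linear system (I - Q) h = 1:
  [15/16, -1/16, -1/16, -3/8] . (h_X, h_Y, h_Z, h_W) = 1
  [-1/8, 7/8, -5/16, -1/8] . (h_X, h_Y, h_Z, h_W) = 1
  [-3/16, -1/16, 7/8, -3/16] . (h_X, h_Y, h_Z, h_W) = 1
  [-5/16, -1/16, -1/8, 3/4] . (h_X, h_Y, h_Z, h_W) = 1

Solving yields:
  h_X = 1092/407
  h_Y = 1180/407
  h_Z = 96/37
  h_W = 1272/407

Starting state is X, so the expected hitting time is h_X = 1092/407.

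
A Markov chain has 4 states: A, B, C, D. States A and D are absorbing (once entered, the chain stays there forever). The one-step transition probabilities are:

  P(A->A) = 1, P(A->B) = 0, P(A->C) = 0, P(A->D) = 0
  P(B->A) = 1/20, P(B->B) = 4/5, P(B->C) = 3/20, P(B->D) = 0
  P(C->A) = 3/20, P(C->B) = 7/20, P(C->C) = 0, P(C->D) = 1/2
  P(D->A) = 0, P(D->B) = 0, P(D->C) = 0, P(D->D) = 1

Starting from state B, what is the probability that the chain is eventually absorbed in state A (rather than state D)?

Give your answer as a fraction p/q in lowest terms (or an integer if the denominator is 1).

Let a_i = P(absorbed in A | start in state i).
Boundary conditions: a_A = 1, a_D = 0.
For each transient state i, a_i = sum_j P(i->j) * a_j:
  a_B = 1/20*a_A + 4/5*a_B + 3/20*a_C + 0*a_D
  a_C = 3/20*a_A + 7/20*a_B + 0*a_C + 1/2*a_D

Substituting a_A = 1 and a_D = 0, rearrange to (I - Q) a = r where r[i] = P(i -> A):
  [1/5, -3/20] . (a_B, a_C) = 1/20
  [-7/20, 1] . (a_B, a_C) = 3/20

Solving yields:
  a_B = 29/59
  a_C = 19/59

Starting state is B, so the absorption probability is a_B = 29/59.

Answer: 29/59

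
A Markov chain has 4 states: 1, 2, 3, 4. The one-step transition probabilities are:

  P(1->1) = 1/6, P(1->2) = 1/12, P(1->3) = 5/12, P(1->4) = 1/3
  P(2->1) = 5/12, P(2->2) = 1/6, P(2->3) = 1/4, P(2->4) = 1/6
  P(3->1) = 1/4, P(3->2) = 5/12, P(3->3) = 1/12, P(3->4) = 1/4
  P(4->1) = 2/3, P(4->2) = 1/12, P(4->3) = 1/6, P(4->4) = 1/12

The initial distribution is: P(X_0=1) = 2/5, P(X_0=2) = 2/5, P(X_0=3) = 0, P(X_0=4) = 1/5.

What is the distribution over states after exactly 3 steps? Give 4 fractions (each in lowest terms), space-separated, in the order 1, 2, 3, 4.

Propagating the distribution step by step (d_{t+1} = d_t * P):
d_0 = (1=2/5, 2=2/5, 3=0, 4=1/5)
  d_1[1] = 2/5*1/6 + 2/5*5/12 + 0*1/4 + 1/5*2/3 = 11/30
  d_1[2] = 2/5*1/12 + 2/5*1/6 + 0*5/12 + 1/5*1/12 = 7/60
  d_1[3] = 2/5*5/12 + 2/5*1/4 + 0*1/12 + 1/5*1/6 = 3/10
  d_1[4] = 2/5*1/3 + 2/5*1/6 + 0*1/4 + 1/5*1/12 = 13/60
d_1 = (1=11/30, 2=7/60, 3=3/10, 4=13/60)
  d_2[1] = 11/30*1/6 + 7/60*5/12 + 3/10*1/4 + 13/60*2/3 = 79/240
  d_2[2] = 11/30*1/12 + 7/60*1/6 + 3/10*5/12 + 13/60*1/12 = 139/720
  d_2[3] = 11/30*5/12 + 7/60*1/4 + 3/10*1/12 + 13/60*1/6 = 35/144
  d_2[4] = 11/30*1/3 + 7/60*1/6 + 3/10*1/4 + 13/60*1/12 = 169/720
d_2 = (1=79/240, 2=139/720, 3=35/144, 4=169/720)
  d_3[1] = 79/240*1/6 + 139/720*5/12 + 35/144*1/4 + 169/720*2/3 = 1523/4320
  d_3[2] = 79/240*1/12 + 139/720*1/6 + 35/144*5/12 + 169/720*1/12 = 1559/8640
  d_3[3] = 79/240*5/12 + 139/720*1/4 + 35/144*1/12 + 169/720*1/6 = 47/192
  d_3[4] = 79/240*1/3 + 139/720*1/6 + 35/144*1/4 + 169/720*1/12 = 2/9
d_3 = (1=1523/4320, 2=1559/8640, 3=47/192, 4=2/9)

Answer: 1523/4320 1559/8640 47/192 2/9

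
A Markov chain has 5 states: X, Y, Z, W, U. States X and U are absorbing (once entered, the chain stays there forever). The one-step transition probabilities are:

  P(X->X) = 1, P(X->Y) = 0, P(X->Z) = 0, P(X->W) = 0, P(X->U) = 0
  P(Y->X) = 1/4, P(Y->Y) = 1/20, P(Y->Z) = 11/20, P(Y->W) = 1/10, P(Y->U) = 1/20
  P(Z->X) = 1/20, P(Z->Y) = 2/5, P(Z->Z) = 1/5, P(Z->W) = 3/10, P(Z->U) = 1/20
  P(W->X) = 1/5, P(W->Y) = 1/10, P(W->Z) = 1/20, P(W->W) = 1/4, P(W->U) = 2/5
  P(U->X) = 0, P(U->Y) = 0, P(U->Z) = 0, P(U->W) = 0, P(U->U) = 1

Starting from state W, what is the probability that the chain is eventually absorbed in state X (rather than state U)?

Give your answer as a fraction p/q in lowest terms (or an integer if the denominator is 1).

Answer: 1105/2914

Derivation:
Let a_i = P(absorbed in X | start in state i).
Boundary conditions: a_X = 1, a_U = 0.
For each transient state i, a_i = sum_j P(i->j) * a_j:
  a_Y = 1/4*a_X + 1/20*a_Y + 11/20*a_Z + 1/10*a_W + 1/20*a_U
  a_Z = 1/20*a_X + 2/5*a_Y + 1/5*a_Z + 3/10*a_W + 1/20*a_U
  a_W = 1/5*a_X + 1/10*a_Y + 1/20*a_Z + 1/4*a_W + 2/5*a_U

Substituting a_X = 1 and a_U = 0, rearrange to (I - Q) a = r where r[i] = P(i -> X):
  [19/20, -11/20, -1/10] . (a_Y, a_Z, a_W) = 1/4
  [-2/5, 4/5, -3/10] . (a_Y, a_Z, a_W) = 1/20
  [-1/10, -1/20, 3/4] . (a_Y, a_Z, a_W) = 1/5

Solving yields:
  a_Y = 1729/2914
  a_Z = 1461/2914
  a_W = 1105/2914

Starting state is W, so the absorption probability is a_W = 1105/2914.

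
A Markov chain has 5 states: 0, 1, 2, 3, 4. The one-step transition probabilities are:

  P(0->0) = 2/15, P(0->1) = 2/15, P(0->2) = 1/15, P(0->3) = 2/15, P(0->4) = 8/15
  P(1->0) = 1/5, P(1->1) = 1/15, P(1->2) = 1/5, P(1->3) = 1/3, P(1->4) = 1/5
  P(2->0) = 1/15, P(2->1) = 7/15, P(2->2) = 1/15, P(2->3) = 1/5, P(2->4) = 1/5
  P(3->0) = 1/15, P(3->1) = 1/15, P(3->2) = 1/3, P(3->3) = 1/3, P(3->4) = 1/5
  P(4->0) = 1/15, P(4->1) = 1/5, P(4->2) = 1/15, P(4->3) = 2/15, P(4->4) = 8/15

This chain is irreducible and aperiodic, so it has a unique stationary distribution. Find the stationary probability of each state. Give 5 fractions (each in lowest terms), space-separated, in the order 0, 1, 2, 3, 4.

Answer: 2017/20770 1867/10385 1562/10385 9311/41540 14479/41540

Derivation:
The stationary distribution satisfies pi = pi * P, i.e.:
  pi_0 = 2/15*pi_0 + 1/5*pi_1 + 1/15*pi_2 + 1/15*pi_3 + 1/15*pi_4
  pi_1 = 2/15*pi_0 + 1/15*pi_1 + 7/15*pi_2 + 1/15*pi_3 + 1/5*pi_4
  pi_2 = 1/15*pi_0 + 1/5*pi_1 + 1/15*pi_2 + 1/3*pi_3 + 1/15*pi_4
  pi_3 = 2/15*pi_0 + 1/3*pi_1 + 1/5*pi_2 + 1/3*pi_3 + 2/15*pi_4
  pi_4 = 8/15*pi_0 + 1/5*pi_1 + 1/5*pi_2 + 1/5*pi_3 + 8/15*pi_4
with normalization: pi_0 + pi_1 + pi_2 + pi_3 + pi_4 = 1.

Using the first 4 balance equations plus normalization, the linear system A*pi = b is:
  [-13/15, 1/5, 1/15, 1/15, 1/15] . pi = 0
  [2/15, -14/15, 7/15, 1/15, 1/5] . pi = 0
  [1/15, 1/5, -14/15, 1/3, 1/15] . pi = 0
  [2/15, 1/3, 1/5, -2/3, 2/15] . pi = 0
  [1, 1, 1, 1, 1] . pi = 1

Solving yields:
  pi_0 = 2017/20770
  pi_1 = 1867/10385
  pi_2 = 1562/10385
  pi_3 = 9311/41540
  pi_4 = 14479/41540

Verification (pi * P):
  2017/20770*2/15 + 1867/10385*1/5 + 1562/10385*1/15 + 9311/41540*1/15 + 14479/41540*1/15 = 2017/20770 = pi_0  (ok)
  2017/20770*2/15 + 1867/10385*1/15 + 1562/10385*7/15 + 9311/41540*1/15 + 14479/41540*1/5 = 1867/10385 = pi_1  (ok)
  2017/20770*1/15 + 1867/10385*1/5 + 1562/10385*1/15 + 9311/41540*1/3 + 14479/41540*1/15 = 1562/10385 = pi_2  (ok)
  2017/20770*2/15 + 1867/10385*1/3 + 1562/10385*1/5 + 9311/41540*1/3 + 14479/41540*2/15 = 9311/41540 = pi_3  (ok)
  2017/20770*8/15 + 1867/10385*1/5 + 1562/10385*1/5 + 9311/41540*1/5 + 14479/41540*8/15 = 14479/41540 = pi_4  (ok)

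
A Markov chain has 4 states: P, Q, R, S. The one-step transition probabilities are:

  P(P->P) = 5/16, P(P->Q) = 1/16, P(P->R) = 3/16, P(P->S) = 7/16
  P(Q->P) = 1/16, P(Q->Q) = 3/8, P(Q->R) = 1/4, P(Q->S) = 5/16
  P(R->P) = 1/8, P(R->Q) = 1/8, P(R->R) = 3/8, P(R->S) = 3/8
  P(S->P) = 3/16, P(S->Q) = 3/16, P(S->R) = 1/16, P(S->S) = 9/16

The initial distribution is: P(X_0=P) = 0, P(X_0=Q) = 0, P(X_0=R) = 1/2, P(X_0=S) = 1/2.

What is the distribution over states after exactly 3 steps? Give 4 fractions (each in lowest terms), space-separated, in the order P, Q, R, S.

Propagating the distribution step by step (d_{t+1} = d_t * P):
d_0 = (P=0, Q=0, R=1/2, S=1/2)
  d_1[P] = 0*5/16 + 0*1/16 + 1/2*1/8 + 1/2*3/16 = 5/32
  d_1[Q] = 0*1/16 + 0*3/8 + 1/2*1/8 + 1/2*3/16 = 5/32
  d_1[R] = 0*3/16 + 0*1/4 + 1/2*3/8 + 1/2*1/16 = 7/32
  d_1[S] = 0*7/16 + 0*5/16 + 1/2*3/8 + 1/2*9/16 = 15/32
d_1 = (P=5/32, Q=5/32, R=7/32, S=15/32)
  d_2[P] = 5/32*5/16 + 5/32*1/16 + 7/32*1/8 + 15/32*3/16 = 89/512
  d_2[Q] = 5/32*1/16 + 5/32*3/8 + 7/32*1/8 + 15/32*3/16 = 47/256
  d_2[R] = 5/32*3/16 + 5/32*1/4 + 7/32*3/8 + 15/32*1/16 = 23/128
  d_2[S] = 5/32*7/16 + 5/32*5/16 + 7/32*3/8 + 15/32*9/16 = 237/512
d_2 = (P=89/512, Q=47/256, R=23/128, S=237/512)
  d_3[P] = 89/512*5/16 + 47/256*1/16 + 23/128*1/8 + 237/512*3/16 = 717/4096
  d_3[Q] = 89/512*1/16 + 47/256*3/8 + 23/128*1/8 + 237/512*3/16 = 387/2048
  d_3[R] = 89/512*3/16 + 47/256*1/4 + 23/128*3/8 + 237/512*1/16 = 179/1024
  d_3[S] = 89/512*7/16 + 47/256*5/16 + 23/128*3/8 + 237/512*9/16 = 1889/4096
d_3 = (P=717/4096, Q=387/2048, R=179/1024, S=1889/4096)

Answer: 717/4096 387/2048 179/1024 1889/4096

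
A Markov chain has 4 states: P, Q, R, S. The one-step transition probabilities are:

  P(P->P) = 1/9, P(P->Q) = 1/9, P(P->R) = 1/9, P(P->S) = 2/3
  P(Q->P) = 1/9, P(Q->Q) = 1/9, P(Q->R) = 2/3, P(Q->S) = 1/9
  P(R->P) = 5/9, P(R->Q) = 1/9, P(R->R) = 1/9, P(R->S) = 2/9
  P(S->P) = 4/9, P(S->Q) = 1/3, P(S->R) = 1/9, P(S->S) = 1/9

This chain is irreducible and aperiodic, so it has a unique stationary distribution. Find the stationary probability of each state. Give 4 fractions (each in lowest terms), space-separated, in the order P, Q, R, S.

The stationary distribution satisfies pi = pi * P, i.e.:
  pi_P = 1/9*pi_P + 1/9*pi_Q + 5/9*pi_R + 4/9*pi_S
  pi_Q = 1/9*pi_P + 1/9*pi_Q + 1/9*pi_R + 1/3*pi_S
  pi_R = 1/9*pi_P + 2/3*pi_Q + 1/9*pi_R + 1/9*pi_S
  pi_S = 2/3*pi_P + 1/9*pi_Q + 2/9*pi_R + 1/9*pi_S
with normalization: pi_P + pi_Q + pi_R + pi_S = 1.

Using the first 3 balance equations plus normalization, the linear system A*pi = b is:
  [-8/9, 1/9, 5/9, 4/9] . pi = 0
  [1/9, -8/9, 1/9, 1/3] . pi = 0
  [1/9, 2/3, -8/9, 1/9] . pi = 0
  [1, 1, 1, 1] . pi = 1

Solving yields:
  pi_P = 387/1264
  pi_Q = 113/632
  pi_R = 133/632
  pi_S = 385/1264

Verification (pi * P):
  387/1264*1/9 + 113/632*1/9 + 133/632*5/9 + 385/1264*4/9 = 387/1264 = pi_P  (ok)
  387/1264*1/9 + 113/632*1/9 + 133/632*1/9 + 385/1264*1/3 = 113/632 = pi_Q  (ok)
  387/1264*1/9 + 113/632*2/3 + 133/632*1/9 + 385/1264*1/9 = 133/632 = pi_R  (ok)
  387/1264*2/3 + 113/632*1/9 + 133/632*2/9 + 385/1264*1/9 = 385/1264 = pi_S  (ok)

Answer: 387/1264 113/632 133/632 385/1264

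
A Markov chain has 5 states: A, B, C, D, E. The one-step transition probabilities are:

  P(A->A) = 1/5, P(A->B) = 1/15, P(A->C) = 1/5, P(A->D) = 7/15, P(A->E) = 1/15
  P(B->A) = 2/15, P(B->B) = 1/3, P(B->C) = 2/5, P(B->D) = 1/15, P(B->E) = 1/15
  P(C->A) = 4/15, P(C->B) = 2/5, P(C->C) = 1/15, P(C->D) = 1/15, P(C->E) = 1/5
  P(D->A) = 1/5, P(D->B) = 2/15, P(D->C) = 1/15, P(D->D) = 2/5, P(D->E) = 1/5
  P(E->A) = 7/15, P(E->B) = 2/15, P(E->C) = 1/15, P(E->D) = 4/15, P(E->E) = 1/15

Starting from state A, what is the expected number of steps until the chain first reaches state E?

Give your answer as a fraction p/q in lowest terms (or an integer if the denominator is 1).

Let h_i = expected steps to first reach E from state i.
Boundary: h_E = 0.
First-step equations for the other states:
  h_A = 1 + 1/5*h_A + 1/15*h_B + 1/5*h_C + 7/15*h_D + 1/15*h_E
  h_B = 1 + 2/15*h_A + 1/3*h_B + 2/5*h_C + 1/15*h_D + 1/15*h_E
  h_C = 1 + 4/15*h_A + 2/5*h_B + 1/15*h_C + 1/15*h_D + 1/5*h_E
  h_D = 1 + 1/5*h_A + 2/15*h_B + 1/15*h_C + 2/5*h_D + 1/5*h_E

Substituting h_E = 0 and rearranging gives the linear system (I - Q) h = 1:
  [4/5, -1/15, -1/5, -7/15] . (h_A, h_B, h_C, h_D) = 1
  [-2/15, 2/3, -2/5, -1/15] . (h_A, h_B, h_C, h_D) = 1
  [-4/15, -2/5, 14/15, -1/15] . (h_A, h_B, h_C, h_D) = 1
  [-1/5, -2/15, -1/15, 3/5] . (h_A, h_B, h_C, h_D) = 1

Solving yields:
  h_A = 20100/2609
  h_B = 21000/2609
  h_C = 18810/2609
  h_D = 17805/2609

Starting state is A, so the expected hitting time is h_A = 20100/2609.

Answer: 20100/2609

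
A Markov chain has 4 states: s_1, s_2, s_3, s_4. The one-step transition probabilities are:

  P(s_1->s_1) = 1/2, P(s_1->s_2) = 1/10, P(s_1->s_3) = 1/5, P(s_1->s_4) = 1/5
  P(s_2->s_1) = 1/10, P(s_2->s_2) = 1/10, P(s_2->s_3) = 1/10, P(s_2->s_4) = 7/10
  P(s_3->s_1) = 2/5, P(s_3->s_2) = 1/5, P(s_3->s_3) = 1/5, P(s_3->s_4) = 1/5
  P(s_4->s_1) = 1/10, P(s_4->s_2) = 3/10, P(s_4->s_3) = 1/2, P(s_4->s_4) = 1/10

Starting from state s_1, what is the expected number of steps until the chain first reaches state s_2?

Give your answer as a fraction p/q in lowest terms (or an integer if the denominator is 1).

Answer: 550/89

Derivation:
Let h_i = expected steps to first reach s_2 from state i.
Boundary: h_s_2 = 0.
First-step equations for the other states:
  h_s_1 = 1 + 1/2*h_s_1 + 1/10*h_s_2 + 1/5*h_s_3 + 1/5*h_s_4
  h_s_3 = 1 + 2/5*h_s_1 + 1/5*h_s_2 + 1/5*h_s_3 + 1/5*h_s_4
  h_s_4 = 1 + 1/10*h_s_1 + 3/10*h_s_2 + 1/2*h_s_3 + 1/10*h_s_4

Substituting h_s_2 = 0 and rearranging gives the linear system (I - Q) h = 1:
  [1/2, -1/5, -1/5] . (h_s_1, h_s_3, h_s_4) = 1
  [-2/5, 4/5, -1/5] . (h_s_1, h_s_3, h_s_4) = 1
  [-1/10, -1/2, 9/10] . (h_s_1, h_s_3, h_s_4) = 1

Solving yields:
  h_s_1 = 550/89
  h_s_3 = 495/89
  h_s_4 = 435/89

Starting state is s_1, so the expected hitting time is h_s_1 = 550/89.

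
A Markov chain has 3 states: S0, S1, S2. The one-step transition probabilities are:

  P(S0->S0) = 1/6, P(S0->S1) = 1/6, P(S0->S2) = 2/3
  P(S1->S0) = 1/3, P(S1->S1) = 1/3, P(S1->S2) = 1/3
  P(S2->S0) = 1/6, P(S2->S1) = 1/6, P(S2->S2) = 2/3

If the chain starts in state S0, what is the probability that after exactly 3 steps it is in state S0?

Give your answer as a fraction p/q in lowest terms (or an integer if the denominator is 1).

Answer: 43/216

Derivation:
Computing P^3 by repeated multiplication:
P^1 =
  S0: [1/6, 1/6, 2/3]
  S1: [1/3, 1/3, 1/3]
  S2: [1/6, 1/6, 2/3]
P^2 =
  S0: [7/36, 7/36, 11/18]
  S1: [2/9, 2/9, 5/9]
  S2: [7/36, 7/36, 11/18]
P^3 =
  S0: [43/216, 43/216, 65/108]
  S1: [11/54, 11/54, 16/27]
  S2: [43/216, 43/216, 65/108]

(P^3)[S0 -> S0] = 43/216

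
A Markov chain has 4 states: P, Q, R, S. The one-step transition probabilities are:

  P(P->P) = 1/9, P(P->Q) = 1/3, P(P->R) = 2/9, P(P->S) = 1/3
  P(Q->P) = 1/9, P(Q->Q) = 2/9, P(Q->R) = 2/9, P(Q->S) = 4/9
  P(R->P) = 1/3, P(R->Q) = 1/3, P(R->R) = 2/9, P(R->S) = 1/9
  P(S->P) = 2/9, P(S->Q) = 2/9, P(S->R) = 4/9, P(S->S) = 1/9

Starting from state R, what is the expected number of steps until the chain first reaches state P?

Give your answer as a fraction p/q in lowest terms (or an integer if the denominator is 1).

Let h_i = expected steps to first reach P from state i.
Boundary: h_P = 0.
First-step equations for the other states:
  h_Q = 1 + 1/9*h_P + 2/9*h_Q + 2/9*h_R + 4/9*h_S
  h_R = 1 + 1/3*h_P + 1/3*h_Q + 2/9*h_R + 1/9*h_S
  h_S = 1 + 2/9*h_P + 2/9*h_Q + 4/9*h_R + 1/9*h_S

Substituting h_P = 0 and rearranging gives the linear system (I - Q) h = 1:
  [7/9, -2/9, -4/9] . (h_Q, h_R, h_S) = 1
  [-1/3, 7/9, -1/9] . (h_Q, h_R, h_S) = 1
  [-2/9, -4/9, 8/9] . (h_Q, h_R, h_S) = 1

Solving yields:
  h_Q = 513/104
  h_R = 837/208
  h_S = 909/208

Starting state is R, so the expected hitting time is h_R = 837/208.

Answer: 837/208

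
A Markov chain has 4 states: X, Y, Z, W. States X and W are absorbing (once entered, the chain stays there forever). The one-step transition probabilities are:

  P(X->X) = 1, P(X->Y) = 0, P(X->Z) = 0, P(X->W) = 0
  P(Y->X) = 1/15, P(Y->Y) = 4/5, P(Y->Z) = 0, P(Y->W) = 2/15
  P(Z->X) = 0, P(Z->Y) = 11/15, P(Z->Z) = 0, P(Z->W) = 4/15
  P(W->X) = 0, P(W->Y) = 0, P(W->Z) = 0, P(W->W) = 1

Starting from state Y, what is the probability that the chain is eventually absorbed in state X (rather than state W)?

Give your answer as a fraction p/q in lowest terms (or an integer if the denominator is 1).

Let a_i = P(absorbed in X | start in state i).
Boundary conditions: a_X = 1, a_W = 0.
For each transient state i, a_i = sum_j P(i->j) * a_j:
  a_Y = 1/15*a_X + 4/5*a_Y + 0*a_Z + 2/15*a_W
  a_Z = 0*a_X + 11/15*a_Y + 0*a_Z + 4/15*a_W

Substituting a_X = 1 and a_W = 0, rearrange to (I - Q) a = r where r[i] = P(i -> X):
  [1/5, 0] . (a_Y, a_Z) = 1/15
  [-11/15, 1] . (a_Y, a_Z) = 0

Solving yields:
  a_Y = 1/3
  a_Z = 11/45

Starting state is Y, so the absorption probability is a_Y = 1/3.

Answer: 1/3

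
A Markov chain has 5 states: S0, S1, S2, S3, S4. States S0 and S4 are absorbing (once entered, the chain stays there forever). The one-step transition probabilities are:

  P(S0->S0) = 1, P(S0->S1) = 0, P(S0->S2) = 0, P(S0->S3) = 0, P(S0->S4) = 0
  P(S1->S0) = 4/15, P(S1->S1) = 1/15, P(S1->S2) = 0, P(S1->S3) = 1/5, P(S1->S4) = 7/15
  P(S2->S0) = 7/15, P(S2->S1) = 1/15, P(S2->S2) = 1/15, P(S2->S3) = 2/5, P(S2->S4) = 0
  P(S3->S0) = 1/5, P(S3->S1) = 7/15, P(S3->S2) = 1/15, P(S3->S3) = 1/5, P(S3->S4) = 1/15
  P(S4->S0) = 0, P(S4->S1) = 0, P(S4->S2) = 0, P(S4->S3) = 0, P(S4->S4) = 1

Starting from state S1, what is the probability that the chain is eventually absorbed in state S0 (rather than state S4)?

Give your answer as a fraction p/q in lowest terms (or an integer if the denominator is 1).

Answer: 265/657

Derivation:
Let a_i = P(absorbed in S0 | start in state i).
Boundary conditions: a_S0 = 1, a_S4 = 0.
For each transient state i, a_i = sum_j P(i->j) * a_j:
  a_S1 = 4/15*a_S0 + 1/15*a_S1 + 0*a_S2 + 1/5*a_S3 + 7/15*a_S4
  a_S2 = 7/15*a_S0 + 1/15*a_S1 + 1/15*a_S2 + 2/5*a_S3 + 0*a_S4
  a_S3 = 1/5*a_S0 + 7/15*a_S1 + 1/15*a_S2 + 1/5*a_S3 + 1/15*a_S4

Substituting a_S0 = 1 and a_S4 = 0, rearrange to (I - Q) a = r where r[i] = P(i -> S0):
  [14/15, 0, -1/5] . (a_S1, a_S2, a_S3) = 4/15
  [-1/15, 14/15, -2/5] . (a_S1, a_S2, a_S3) = 7/15
  [-7/15, -1/15, 4/5] . (a_S1, a_S2, a_S3) = 1/5

Solving yields:
  a_S1 = 265/657
  a_S2 = 502/657
  a_S3 = 1082/1971

Starting state is S1, so the absorption probability is a_S1 = 265/657.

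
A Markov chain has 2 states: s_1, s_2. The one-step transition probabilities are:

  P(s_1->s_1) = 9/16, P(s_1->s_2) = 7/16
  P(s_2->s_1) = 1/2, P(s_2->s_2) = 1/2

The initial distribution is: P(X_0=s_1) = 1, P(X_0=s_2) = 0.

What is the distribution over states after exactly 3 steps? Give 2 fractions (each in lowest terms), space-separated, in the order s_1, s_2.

Propagating the distribution step by step (d_{t+1} = d_t * P):
d_0 = (s_1=1, s_2=0)
  d_1[s_1] = 1*9/16 + 0*1/2 = 9/16
  d_1[s_2] = 1*7/16 + 0*1/2 = 7/16
d_1 = (s_1=9/16, s_2=7/16)
  d_2[s_1] = 9/16*9/16 + 7/16*1/2 = 137/256
  d_2[s_2] = 9/16*7/16 + 7/16*1/2 = 119/256
d_2 = (s_1=137/256, s_2=119/256)
  d_3[s_1] = 137/256*9/16 + 119/256*1/2 = 2185/4096
  d_3[s_2] = 137/256*7/16 + 119/256*1/2 = 1911/4096
d_3 = (s_1=2185/4096, s_2=1911/4096)

Answer: 2185/4096 1911/4096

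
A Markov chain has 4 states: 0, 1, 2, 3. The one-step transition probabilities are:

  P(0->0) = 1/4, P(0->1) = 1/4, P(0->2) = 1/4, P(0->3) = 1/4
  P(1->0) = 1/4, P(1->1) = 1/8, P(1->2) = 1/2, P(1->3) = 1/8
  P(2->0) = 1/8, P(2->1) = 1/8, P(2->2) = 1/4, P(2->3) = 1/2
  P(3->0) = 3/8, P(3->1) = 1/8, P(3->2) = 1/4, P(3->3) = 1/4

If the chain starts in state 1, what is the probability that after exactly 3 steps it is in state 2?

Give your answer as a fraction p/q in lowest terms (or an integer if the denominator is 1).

Answer: 37/128

Derivation:
Computing P^3 by repeated multiplication:
P^1 =
  0: [1/4, 1/4, 1/4, 1/4]
  1: [1/4, 1/8, 1/2, 1/8]
  2: [1/8, 1/8, 1/4, 1/2]
  3: [3/8, 1/8, 1/4, 1/4]
P^2 =
  0: [1/4, 5/32, 5/16, 9/32]
  1: [13/64, 5/32, 9/32, 23/64]
  2: [9/32, 9/64, 9/32, 19/64]
  3: [1/4, 11/64, 9/32, 19/64]
P^3 =
  0: [63/256, 5/32, 37/128, 79/256]
  1: [133/512, 77/512, 37/128, 77/256]
  2: [129/512, 41/256, 73/256, 155/512]
  3: [129/512, 5/32, 75/256, 153/512]

(P^3)[1 -> 2] = 37/128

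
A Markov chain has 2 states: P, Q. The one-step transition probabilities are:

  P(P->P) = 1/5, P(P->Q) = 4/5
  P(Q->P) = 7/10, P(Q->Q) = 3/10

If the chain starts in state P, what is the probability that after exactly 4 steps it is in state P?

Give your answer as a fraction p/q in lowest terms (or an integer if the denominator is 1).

Answer: 1/2

Derivation:
Computing P^4 by repeated multiplication:
P^1 =
  P: [1/5, 4/5]
  Q: [7/10, 3/10]
P^2 =
  P: [3/5, 2/5]
  Q: [7/20, 13/20]
P^3 =
  P: [2/5, 3/5]
  Q: [21/40, 19/40]
P^4 =
  P: [1/2, 1/2]
  Q: [7/16, 9/16]

(P^4)[P -> P] = 1/2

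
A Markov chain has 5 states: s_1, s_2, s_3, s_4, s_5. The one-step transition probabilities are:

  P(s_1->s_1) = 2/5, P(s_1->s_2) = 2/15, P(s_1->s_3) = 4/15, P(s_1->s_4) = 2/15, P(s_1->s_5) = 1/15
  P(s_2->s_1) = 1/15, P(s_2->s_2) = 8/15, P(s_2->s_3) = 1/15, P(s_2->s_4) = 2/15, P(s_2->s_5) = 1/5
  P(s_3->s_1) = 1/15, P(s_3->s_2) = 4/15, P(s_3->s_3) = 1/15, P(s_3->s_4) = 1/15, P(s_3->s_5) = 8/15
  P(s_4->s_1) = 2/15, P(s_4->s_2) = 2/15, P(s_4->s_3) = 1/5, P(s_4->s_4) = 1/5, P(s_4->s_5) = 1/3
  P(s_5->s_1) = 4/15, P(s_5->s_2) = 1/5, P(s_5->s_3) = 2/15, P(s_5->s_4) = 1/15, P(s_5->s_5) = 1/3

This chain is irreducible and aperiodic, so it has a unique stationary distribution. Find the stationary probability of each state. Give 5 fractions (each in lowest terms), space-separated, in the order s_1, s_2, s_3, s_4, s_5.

Answer: 87/451 7919/27962 3873/27962 3175/27962 691/2542

Derivation:
The stationary distribution satisfies pi = pi * P, i.e.:
  pi_s_1 = 2/5*pi_s_1 + 1/15*pi_s_2 + 1/15*pi_s_3 + 2/15*pi_s_4 + 4/15*pi_s_5
  pi_s_2 = 2/15*pi_s_1 + 8/15*pi_s_2 + 4/15*pi_s_3 + 2/15*pi_s_4 + 1/5*pi_s_5
  pi_s_3 = 4/15*pi_s_1 + 1/15*pi_s_2 + 1/15*pi_s_3 + 1/5*pi_s_4 + 2/15*pi_s_5
  pi_s_4 = 2/15*pi_s_1 + 2/15*pi_s_2 + 1/15*pi_s_3 + 1/5*pi_s_4 + 1/15*pi_s_5
  pi_s_5 = 1/15*pi_s_1 + 1/5*pi_s_2 + 8/15*pi_s_3 + 1/3*pi_s_4 + 1/3*pi_s_5
with normalization: pi_s_1 + pi_s_2 + pi_s_3 + pi_s_4 + pi_s_5 = 1.

Using the first 4 balance equations plus normalization, the linear system A*pi = b is:
  [-3/5, 1/15, 1/15, 2/15, 4/15] . pi = 0
  [2/15, -7/15, 4/15, 2/15, 1/5] . pi = 0
  [4/15, 1/15, -14/15, 1/5, 2/15] . pi = 0
  [2/15, 2/15, 1/15, -4/5, 1/15] . pi = 0
  [1, 1, 1, 1, 1] . pi = 1

Solving yields:
  pi_s_1 = 87/451
  pi_s_2 = 7919/27962
  pi_s_3 = 3873/27962
  pi_s_4 = 3175/27962
  pi_s_5 = 691/2542

Verification (pi * P):
  87/451*2/5 + 7919/27962*1/15 + 3873/27962*1/15 + 3175/27962*2/15 + 691/2542*4/15 = 87/451 = pi_s_1  (ok)
  87/451*2/15 + 7919/27962*8/15 + 3873/27962*4/15 + 3175/27962*2/15 + 691/2542*1/5 = 7919/27962 = pi_s_2  (ok)
  87/451*4/15 + 7919/27962*1/15 + 3873/27962*1/15 + 3175/27962*1/5 + 691/2542*2/15 = 3873/27962 = pi_s_3  (ok)
  87/451*2/15 + 7919/27962*2/15 + 3873/27962*1/15 + 3175/27962*1/5 + 691/2542*1/15 = 3175/27962 = pi_s_4  (ok)
  87/451*1/15 + 7919/27962*1/5 + 3873/27962*8/15 + 3175/27962*1/3 + 691/2542*1/3 = 691/2542 = pi_s_5  (ok)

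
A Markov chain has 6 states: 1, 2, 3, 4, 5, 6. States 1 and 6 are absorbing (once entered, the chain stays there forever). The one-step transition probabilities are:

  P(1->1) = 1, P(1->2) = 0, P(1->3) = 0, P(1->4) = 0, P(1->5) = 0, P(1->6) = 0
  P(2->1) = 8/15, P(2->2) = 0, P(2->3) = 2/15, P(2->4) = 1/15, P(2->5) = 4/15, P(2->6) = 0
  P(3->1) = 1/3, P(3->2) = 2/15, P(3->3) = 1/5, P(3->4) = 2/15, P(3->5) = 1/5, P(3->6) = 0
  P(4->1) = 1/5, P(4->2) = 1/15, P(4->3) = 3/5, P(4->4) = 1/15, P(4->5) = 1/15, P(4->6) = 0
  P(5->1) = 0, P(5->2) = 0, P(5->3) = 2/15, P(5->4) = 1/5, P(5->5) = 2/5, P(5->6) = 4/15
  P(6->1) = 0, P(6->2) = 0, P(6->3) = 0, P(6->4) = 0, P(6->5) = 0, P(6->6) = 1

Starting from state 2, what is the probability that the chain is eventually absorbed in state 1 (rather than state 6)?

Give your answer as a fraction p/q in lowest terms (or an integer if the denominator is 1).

Let a_i = P(absorbed in 1 | start in state i).
Boundary conditions: a_1 = 1, a_6 = 0.
For each transient state i, a_i = sum_j P(i->j) * a_j:
  a_2 = 8/15*a_1 + 0*a_2 + 2/15*a_3 + 1/15*a_4 + 4/15*a_5 + 0*a_6
  a_3 = 1/3*a_1 + 2/15*a_2 + 1/5*a_3 + 2/15*a_4 + 1/5*a_5 + 0*a_6
  a_4 = 1/5*a_1 + 1/15*a_2 + 3/5*a_3 + 1/15*a_4 + 1/15*a_5 + 0*a_6
  a_5 = 0*a_1 + 0*a_2 + 2/15*a_3 + 1/5*a_4 + 2/5*a_5 + 4/15*a_6

Substituting a_1 = 1 and a_6 = 0, rearrange to (I - Q) a = r where r[i] = P(i -> 1):
  [1, -2/15, -1/15, -4/15] . (a_2, a_3, a_4, a_5) = 8/15
  [-2/15, 4/5, -2/15, -1/5] . (a_2, a_3, a_4, a_5) = 1/3
  [-1/15, -3/5, 14/15, -1/15] . (a_2, a_3, a_4, a_5) = 1/5
  [0, -2/15, -1/5, 3/5] . (a_2, a_3, a_4, a_5) = 0

Solving yields:
  a_2 = 12853/15761
  a_3 = 12645/15761
  a_4 = 12933/15761
  a_5 = 7121/15761

Starting state is 2, so the absorption probability is a_2 = 12853/15761.

Answer: 12853/15761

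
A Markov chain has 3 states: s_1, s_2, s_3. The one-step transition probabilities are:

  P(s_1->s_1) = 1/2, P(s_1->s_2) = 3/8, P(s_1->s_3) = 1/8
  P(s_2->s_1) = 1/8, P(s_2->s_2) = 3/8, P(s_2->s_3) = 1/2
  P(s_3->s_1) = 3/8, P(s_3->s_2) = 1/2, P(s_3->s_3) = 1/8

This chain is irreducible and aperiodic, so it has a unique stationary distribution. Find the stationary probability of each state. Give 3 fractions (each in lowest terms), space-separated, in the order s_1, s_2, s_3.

The stationary distribution satisfies pi = pi * P, i.e.:
  pi_s_1 = 1/2*pi_s_1 + 1/8*pi_s_2 + 3/8*pi_s_3
  pi_s_2 = 3/8*pi_s_1 + 3/8*pi_s_2 + 1/2*pi_s_3
  pi_s_3 = 1/8*pi_s_1 + 1/2*pi_s_2 + 1/8*pi_s_3
with normalization: pi_s_1 + pi_s_2 + pi_s_3 = 1.

Using the first 2 balance equations plus normalization, the linear system A*pi = b is:
  [-1/2, 1/8, 3/8] . pi = 0
  [3/8, -5/8, 1/2] . pi = 0
  [1, 1, 1] . pi = 1

Solving yields:
  pi_s_1 = 19/61
  pi_s_2 = 25/61
  pi_s_3 = 17/61

Verification (pi * P):
  19/61*1/2 + 25/61*1/8 + 17/61*3/8 = 19/61 = pi_s_1  (ok)
  19/61*3/8 + 25/61*3/8 + 17/61*1/2 = 25/61 = pi_s_2  (ok)
  19/61*1/8 + 25/61*1/2 + 17/61*1/8 = 17/61 = pi_s_3  (ok)

Answer: 19/61 25/61 17/61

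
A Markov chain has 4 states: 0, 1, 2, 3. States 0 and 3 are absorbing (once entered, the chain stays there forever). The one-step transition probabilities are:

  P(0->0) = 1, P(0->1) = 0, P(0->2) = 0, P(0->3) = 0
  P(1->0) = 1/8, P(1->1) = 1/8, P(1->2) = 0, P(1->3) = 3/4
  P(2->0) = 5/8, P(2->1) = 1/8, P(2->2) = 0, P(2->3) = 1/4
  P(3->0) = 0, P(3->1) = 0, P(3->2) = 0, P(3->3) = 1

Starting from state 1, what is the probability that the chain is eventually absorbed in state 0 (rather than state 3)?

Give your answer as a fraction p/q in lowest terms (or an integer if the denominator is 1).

Let a_i = P(absorbed in 0 | start in state i).
Boundary conditions: a_0 = 1, a_3 = 0.
For each transient state i, a_i = sum_j P(i->j) * a_j:
  a_1 = 1/8*a_0 + 1/8*a_1 + 0*a_2 + 3/4*a_3
  a_2 = 5/8*a_0 + 1/8*a_1 + 0*a_2 + 1/4*a_3

Substituting a_0 = 1 and a_3 = 0, rearrange to (I - Q) a = r where r[i] = P(i -> 0):
  [7/8, 0] . (a_1, a_2) = 1/8
  [-1/8, 1] . (a_1, a_2) = 5/8

Solving yields:
  a_1 = 1/7
  a_2 = 9/14

Starting state is 1, so the absorption probability is a_1 = 1/7.

Answer: 1/7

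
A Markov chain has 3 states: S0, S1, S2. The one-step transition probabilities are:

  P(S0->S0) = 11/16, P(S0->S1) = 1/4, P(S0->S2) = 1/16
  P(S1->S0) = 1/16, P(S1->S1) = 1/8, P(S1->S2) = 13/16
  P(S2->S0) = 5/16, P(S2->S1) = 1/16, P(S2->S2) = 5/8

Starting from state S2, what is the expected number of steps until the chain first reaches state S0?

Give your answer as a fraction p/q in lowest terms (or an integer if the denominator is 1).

Answer: 240/71

Derivation:
Let h_i = expected steps to first reach S0 from state i.
Boundary: h_S0 = 0.
First-step equations for the other states:
  h_S1 = 1 + 1/16*h_S0 + 1/8*h_S1 + 13/16*h_S2
  h_S2 = 1 + 5/16*h_S0 + 1/16*h_S1 + 5/8*h_S2

Substituting h_S0 = 0 and rearranging gives the linear system (I - Q) h = 1:
  [7/8, -13/16] . (h_S1, h_S2) = 1
  [-1/16, 3/8] . (h_S1, h_S2) = 1

Solving yields:
  h_S1 = 304/71
  h_S2 = 240/71

Starting state is S2, so the expected hitting time is h_S2 = 240/71.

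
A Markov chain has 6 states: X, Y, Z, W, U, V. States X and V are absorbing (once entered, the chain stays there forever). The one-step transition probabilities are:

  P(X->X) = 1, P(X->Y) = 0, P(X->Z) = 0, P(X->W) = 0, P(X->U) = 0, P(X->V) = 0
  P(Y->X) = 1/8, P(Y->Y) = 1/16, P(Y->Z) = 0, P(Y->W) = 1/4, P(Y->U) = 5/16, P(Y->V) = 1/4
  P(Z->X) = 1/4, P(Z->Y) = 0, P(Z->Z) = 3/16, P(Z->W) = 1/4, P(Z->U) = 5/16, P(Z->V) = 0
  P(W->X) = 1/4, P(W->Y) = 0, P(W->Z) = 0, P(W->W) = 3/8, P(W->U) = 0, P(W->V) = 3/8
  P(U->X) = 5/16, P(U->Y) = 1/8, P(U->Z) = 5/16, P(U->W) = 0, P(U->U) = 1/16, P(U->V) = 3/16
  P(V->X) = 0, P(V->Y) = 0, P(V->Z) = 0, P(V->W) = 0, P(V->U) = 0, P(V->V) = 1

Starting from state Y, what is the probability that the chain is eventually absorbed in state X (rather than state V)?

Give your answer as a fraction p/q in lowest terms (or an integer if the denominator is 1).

Answer: 1077/2420

Derivation:
Let a_i = P(absorbed in X | start in state i).
Boundary conditions: a_X = 1, a_V = 0.
For each transient state i, a_i = sum_j P(i->j) * a_j:
  a_Y = 1/8*a_X + 1/16*a_Y + 0*a_Z + 1/4*a_W + 5/16*a_U + 1/4*a_V
  a_Z = 1/4*a_X + 0*a_Y + 3/16*a_Z + 1/4*a_W + 5/16*a_U + 0*a_V
  a_W = 1/4*a_X + 0*a_Y + 0*a_Z + 3/8*a_W + 0*a_U + 3/8*a_V
  a_U = 5/16*a_X + 1/8*a_Y + 5/16*a_Z + 0*a_W + 1/16*a_U + 3/16*a_V

Substituting a_X = 1 and a_V = 0, rearrange to (I - Q) a = r where r[i] = P(i -> X):
  [15/16, 0, -1/4, -5/16] . (a_Y, a_Z, a_W, a_U) = 1/8
  [0, 13/16, -1/4, -5/16] . (a_Y, a_Z, a_W, a_U) = 1/4
  [0, 0, 5/8, 0] . (a_Y, a_Z, a_W, a_U) = 1/4
  [-1/8, -5/16, 0, 15/16] . (a_Y, a_Z, a_W, a_U) = 5/16

Solving yields:
  a_Y = 1077/2420
  a_Z = 323/484
  a_W = 2/5
  a_U = 7443/12100

Starting state is Y, so the absorption probability is a_Y = 1077/2420.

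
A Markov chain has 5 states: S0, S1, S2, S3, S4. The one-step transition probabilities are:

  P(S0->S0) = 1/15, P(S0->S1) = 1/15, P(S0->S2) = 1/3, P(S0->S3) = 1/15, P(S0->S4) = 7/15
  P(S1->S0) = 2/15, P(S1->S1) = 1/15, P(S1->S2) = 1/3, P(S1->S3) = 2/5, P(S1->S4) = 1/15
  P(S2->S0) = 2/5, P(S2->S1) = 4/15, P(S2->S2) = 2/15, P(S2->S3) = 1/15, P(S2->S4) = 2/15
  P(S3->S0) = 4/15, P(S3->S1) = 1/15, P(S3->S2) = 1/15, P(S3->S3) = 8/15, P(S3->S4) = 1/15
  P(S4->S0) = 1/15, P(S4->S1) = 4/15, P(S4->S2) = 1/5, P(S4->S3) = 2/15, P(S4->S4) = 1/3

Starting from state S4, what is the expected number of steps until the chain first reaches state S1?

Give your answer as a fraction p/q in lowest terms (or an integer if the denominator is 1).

Let h_i = expected steps to first reach S1 from state i.
Boundary: h_S1 = 0.
First-step equations for the other states:
  h_S0 = 1 + 1/15*h_S0 + 1/15*h_S1 + 1/3*h_S2 + 1/15*h_S3 + 7/15*h_S4
  h_S2 = 1 + 2/5*h_S0 + 4/15*h_S1 + 2/15*h_S2 + 1/15*h_S3 + 2/15*h_S4
  h_S3 = 1 + 4/15*h_S0 + 1/15*h_S1 + 1/15*h_S2 + 8/15*h_S3 + 1/15*h_S4
  h_S4 = 1 + 1/15*h_S0 + 4/15*h_S1 + 1/5*h_S2 + 2/15*h_S3 + 1/3*h_S4

Substituting h_S1 = 0 and rearranging gives the linear system (I - Q) h = 1:
  [14/15, -1/3, -1/15, -7/15] . (h_S0, h_S2, h_S3, h_S4) = 1
  [-2/5, 13/15, -1/15, -2/15] . (h_S0, h_S2, h_S3, h_S4) = 1
  [-4/15, -1/15, 7/15, -1/15] . (h_S0, h_S2, h_S3, h_S4) = 1
  [-1/15, -1/5, -2/15, 2/3] . (h_S0, h_S2, h_S3, h_S4) = 1

Solving yields:
  h_S0 = 18420/3079
  h_S2 = 16125/3079
  h_S3 = 21660/3079
  h_S4 = 15630/3079

Starting state is S4, so the expected hitting time is h_S4 = 15630/3079.

Answer: 15630/3079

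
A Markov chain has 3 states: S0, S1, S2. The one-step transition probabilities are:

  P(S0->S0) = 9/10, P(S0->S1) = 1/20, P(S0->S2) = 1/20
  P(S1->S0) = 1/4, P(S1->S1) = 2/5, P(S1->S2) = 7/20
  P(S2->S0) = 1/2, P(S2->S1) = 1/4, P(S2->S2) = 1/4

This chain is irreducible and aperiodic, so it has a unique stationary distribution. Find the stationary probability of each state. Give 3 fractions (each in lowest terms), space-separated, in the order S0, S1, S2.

Answer: 145/184 5/46 19/184

Derivation:
The stationary distribution satisfies pi = pi * P, i.e.:
  pi_S0 = 9/10*pi_S0 + 1/4*pi_S1 + 1/2*pi_S2
  pi_S1 = 1/20*pi_S0 + 2/5*pi_S1 + 1/4*pi_S2
  pi_S2 = 1/20*pi_S0 + 7/20*pi_S1 + 1/4*pi_S2
with normalization: pi_S0 + pi_S1 + pi_S2 = 1.

Using the first 2 balance equations plus normalization, the linear system A*pi = b is:
  [-1/10, 1/4, 1/2] . pi = 0
  [1/20, -3/5, 1/4] . pi = 0
  [1, 1, 1] . pi = 1

Solving yields:
  pi_S0 = 145/184
  pi_S1 = 5/46
  pi_S2 = 19/184

Verification (pi * P):
  145/184*9/10 + 5/46*1/4 + 19/184*1/2 = 145/184 = pi_S0  (ok)
  145/184*1/20 + 5/46*2/5 + 19/184*1/4 = 5/46 = pi_S1  (ok)
  145/184*1/20 + 5/46*7/20 + 19/184*1/4 = 19/184 = pi_S2  (ok)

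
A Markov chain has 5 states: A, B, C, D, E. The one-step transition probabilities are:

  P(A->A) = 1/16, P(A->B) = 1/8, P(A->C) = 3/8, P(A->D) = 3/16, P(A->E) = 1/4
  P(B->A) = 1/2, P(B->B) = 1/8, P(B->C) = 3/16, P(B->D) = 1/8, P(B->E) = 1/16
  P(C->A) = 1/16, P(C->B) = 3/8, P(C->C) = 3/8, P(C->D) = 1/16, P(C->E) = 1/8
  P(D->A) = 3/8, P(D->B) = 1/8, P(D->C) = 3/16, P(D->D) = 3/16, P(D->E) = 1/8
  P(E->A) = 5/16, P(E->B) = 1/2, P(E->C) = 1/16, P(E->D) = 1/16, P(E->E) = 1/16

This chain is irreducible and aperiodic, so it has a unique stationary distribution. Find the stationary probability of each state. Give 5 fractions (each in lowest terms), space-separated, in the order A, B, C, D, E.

The stationary distribution satisfies pi = pi * P, i.e.:
  pi_A = 1/16*pi_A + 1/2*pi_B + 1/16*pi_C + 3/8*pi_D + 5/16*pi_E
  pi_B = 1/8*pi_A + 1/8*pi_B + 3/8*pi_C + 1/8*pi_D + 1/2*pi_E
  pi_C = 3/8*pi_A + 3/16*pi_B + 3/8*pi_C + 3/16*pi_D + 1/16*pi_E
  pi_D = 3/16*pi_A + 1/8*pi_B + 1/16*pi_C + 3/16*pi_D + 1/16*pi_E
  pi_E = 1/4*pi_A + 1/16*pi_B + 1/8*pi_C + 1/8*pi_D + 1/16*pi_E
with normalization: pi_A + pi_B + pi_C + pi_D + pi_E = 1.

Using the first 4 balance equations plus normalization, the linear system A*pi = b is:
  [-15/16, 1/2, 1/16, 3/8, 5/16] . pi = 0
  [1/8, -7/8, 3/8, 1/8, 1/2] . pi = 0
  [3/8, 3/16, -5/8, 3/16, 1/16] . pi = 0
  [3/16, 1/8, 1/16, -13/16, 1/16] . pi = 0
  [1, 1, 1, 1, 1] . pi = 1

Solving yields:
  pi_A = 4740/19823
  pi_B = 111/461
  pi_C = 5267/19823
  pi_D = 2434/19823
  pi_E = 2609/19823

Verification (pi * P):
  4740/19823*1/16 + 111/461*1/2 + 5267/19823*1/16 + 2434/19823*3/8 + 2609/19823*5/16 = 4740/19823 = pi_A  (ok)
  4740/19823*1/8 + 111/461*1/8 + 5267/19823*3/8 + 2434/19823*1/8 + 2609/19823*1/2 = 111/461 = pi_B  (ok)
  4740/19823*3/8 + 111/461*3/16 + 5267/19823*3/8 + 2434/19823*3/16 + 2609/19823*1/16 = 5267/19823 = pi_C  (ok)
  4740/19823*3/16 + 111/461*1/8 + 5267/19823*1/16 + 2434/19823*3/16 + 2609/19823*1/16 = 2434/19823 = pi_D  (ok)
  4740/19823*1/4 + 111/461*1/16 + 5267/19823*1/8 + 2434/19823*1/8 + 2609/19823*1/16 = 2609/19823 = pi_E  (ok)

Answer: 4740/19823 111/461 5267/19823 2434/19823 2609/19823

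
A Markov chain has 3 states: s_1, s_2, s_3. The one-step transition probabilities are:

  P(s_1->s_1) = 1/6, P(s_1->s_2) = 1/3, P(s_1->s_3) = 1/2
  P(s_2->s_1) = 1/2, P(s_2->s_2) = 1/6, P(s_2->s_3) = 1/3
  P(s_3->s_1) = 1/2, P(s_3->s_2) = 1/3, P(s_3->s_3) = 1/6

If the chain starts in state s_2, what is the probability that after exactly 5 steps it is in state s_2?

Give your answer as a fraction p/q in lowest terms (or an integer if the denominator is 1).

Answer: 2221/7776

Derivation:
Computing P^5 by repeated multiplication:
P^1 =
  s_1: [1/6, 1/3, 1/2]
  s_2: [1/2, 1/6, 1/3]
  s_3: [1/2, 1/3, 1/6]
P^2 =
  s_1: [4/9, 5/18, 5/18]
  s_2: [1/3, 11/36, 13/36]
  s_3: [1/3, 5/18, 7/18]
P^3 =
  s_1: [19/54, 31/108, 13/36]
  s_2: [7/18, 61/216, 71/216]
  s_3: [7/18, 31/108, 35/108]
P^4 =
  s_1: [31/81, 185/648, 215/648]
  s_2: [10/27, 371/1296, 445/1296]
  s_3: [10/27, 185/648, 223/648]
P^5 =
  s_1: [181/486, 1111/3888, 443/1296]
  s_2: [61/162, 2221/7776, 2627/7776]
  s_3: [61/162, 1111/3888, 1313/3888]

(P^5)[s_2 -> s_2] = 2221/7776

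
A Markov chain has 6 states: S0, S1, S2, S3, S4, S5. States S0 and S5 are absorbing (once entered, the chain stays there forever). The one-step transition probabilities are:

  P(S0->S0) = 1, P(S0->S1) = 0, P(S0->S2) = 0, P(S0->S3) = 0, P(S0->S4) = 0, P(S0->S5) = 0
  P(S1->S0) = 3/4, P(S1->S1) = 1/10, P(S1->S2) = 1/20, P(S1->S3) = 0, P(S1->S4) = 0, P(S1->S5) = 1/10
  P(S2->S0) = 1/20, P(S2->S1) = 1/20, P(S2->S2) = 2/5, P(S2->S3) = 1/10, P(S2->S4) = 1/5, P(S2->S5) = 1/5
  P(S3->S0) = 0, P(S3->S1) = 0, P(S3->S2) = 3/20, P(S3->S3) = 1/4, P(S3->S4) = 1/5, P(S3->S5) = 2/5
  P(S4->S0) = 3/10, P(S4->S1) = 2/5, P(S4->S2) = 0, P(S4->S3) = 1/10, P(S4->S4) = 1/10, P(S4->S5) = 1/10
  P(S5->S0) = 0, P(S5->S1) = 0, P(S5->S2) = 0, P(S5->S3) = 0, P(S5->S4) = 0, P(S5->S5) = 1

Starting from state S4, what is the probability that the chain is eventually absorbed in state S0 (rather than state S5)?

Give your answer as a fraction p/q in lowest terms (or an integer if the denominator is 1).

Let a_i = P(absorbed in S0 | start in state i).
Boundary conditions: a_S0 = 1, a_S5 = 0.
For each transient state i, a_i = sum_j P(i->j) * a_j:
  a_S1 = 3/4*a_S0 + 1/10*a_S1 + 1/20*a_S2 + 0*a_S3 + 0*a_S4 + 1/10*a_S5
  a_S2 = 1/20*a_S0 + 1/20*a_S1 + 2/5*a_S2 + 1/10*a_S3 + 1/5*a_S4 + 1/5*a_S5
  a_S3 = 0*a_S0 + 0*a_S1 + 3/20*a_S2 + 1/4*a_S3 + 1/5*a_S4 + 2/5*a_S5
  a_S4 = 3/10*a_S0 + 2/5*a_S1 + 0*a_S2 + 1/10*a_S3 + 1/10*a_S4 + 1/10*a_S5

Substituting a_S0 = 1 and a_S5 = 0, rearrange to (I - Q) a = r where r[i] = P(i -> S0):
  [9/10, -1/20, 0, 0] . (a_S1, a_S2, a_S3, a_S4) = 3/4
  [-1/20, 3/5, -1/10, -1/5] . (a_S1, a_S2, a_S3, a_S4) = 1/20
  [0, -3/20, 3/4, -1/5] . (a_S1, a_S2, a_S3, a_S4) = 0
  [-2/5, 0, -1/10, 9/10] . (a_S1, a_S2, a_S3, a_S4) = 3/10

Solving yields:
  a_S1 = 655/763
  a_S2 = 345/763
  a_S3 = 221/763
  a_S4 = 570/763

Starting state is S4, so the absorption probability is a_S4 = 570/763.

Answer: 570/763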